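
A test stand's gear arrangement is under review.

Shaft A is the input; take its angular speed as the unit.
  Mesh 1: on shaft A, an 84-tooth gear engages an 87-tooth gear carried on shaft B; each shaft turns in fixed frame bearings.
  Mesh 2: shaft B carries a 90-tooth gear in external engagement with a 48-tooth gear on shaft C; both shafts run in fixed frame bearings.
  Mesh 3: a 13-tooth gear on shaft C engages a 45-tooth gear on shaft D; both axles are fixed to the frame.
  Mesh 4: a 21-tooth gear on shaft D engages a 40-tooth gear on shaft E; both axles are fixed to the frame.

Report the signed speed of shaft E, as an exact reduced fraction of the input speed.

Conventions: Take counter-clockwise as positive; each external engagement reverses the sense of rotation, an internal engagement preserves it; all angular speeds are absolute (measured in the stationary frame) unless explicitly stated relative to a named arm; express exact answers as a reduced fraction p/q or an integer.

637/2320

4-mesh fixed-axis compound train (all bearings frame-fixed)
mesh 1 [84T→87T]: |ω|/ω_in = 1×84/87 = 28/29, sense flips to −
mesh 2 [90T→48T]: |ω|/ω_in = (28/29)×90/48 = 105/58, sense flips to +
mesh 3 [13T→45T]: |ω|/ω_in = (105/58)×13/45 = 91/174, sense flips to −
mesh 4 [21T→40T]: |ω|/ω_in = (91/174)×21/40 = 637/2320, sense flips to +
signed output speed (× input speed) = 637/2320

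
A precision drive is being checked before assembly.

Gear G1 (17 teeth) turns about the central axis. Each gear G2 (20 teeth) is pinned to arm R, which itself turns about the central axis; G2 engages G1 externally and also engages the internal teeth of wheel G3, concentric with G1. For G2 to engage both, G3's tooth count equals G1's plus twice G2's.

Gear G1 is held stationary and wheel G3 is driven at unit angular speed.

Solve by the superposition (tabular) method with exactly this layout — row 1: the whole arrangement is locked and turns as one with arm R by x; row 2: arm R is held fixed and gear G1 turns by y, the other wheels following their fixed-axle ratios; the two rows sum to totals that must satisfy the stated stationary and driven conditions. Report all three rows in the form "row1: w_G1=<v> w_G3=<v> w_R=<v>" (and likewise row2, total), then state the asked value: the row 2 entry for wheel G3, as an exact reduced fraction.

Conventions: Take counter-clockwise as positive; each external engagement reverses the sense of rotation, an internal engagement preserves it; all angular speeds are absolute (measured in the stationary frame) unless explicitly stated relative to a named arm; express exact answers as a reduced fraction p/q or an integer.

row1: w_G1=57/74 w_G3=57/74 w_R=57/74
row2: w_G1=-57/74 w_G3=17/74 w_R=0
total: w_G1=0 w_G3=1 w_R=57/74
asked value: 17/74

recognized (axles ride arm R): planetary set, 17/20/57 teeth
row 1: whole set turns with the arm by x
row 2 (arm held, sun turns y): ω_ring = −(17/57)·y, ω_arm = 0
boundary: total ω_sun = x + y = 0 and total ω_ring = x − (17/57)·y = 1  ⇒  y = -57/74, x = 57/74
row 2 ring = −(17/57)·(-57/74) = 17/74
totals (row 1 + row 2): sun 57/74 + (-57/74) = 0, ring 57/74 + 17/74 = 1, arm 57/74 + 0 = 57/74
asked cell (row2, ring) = 17/74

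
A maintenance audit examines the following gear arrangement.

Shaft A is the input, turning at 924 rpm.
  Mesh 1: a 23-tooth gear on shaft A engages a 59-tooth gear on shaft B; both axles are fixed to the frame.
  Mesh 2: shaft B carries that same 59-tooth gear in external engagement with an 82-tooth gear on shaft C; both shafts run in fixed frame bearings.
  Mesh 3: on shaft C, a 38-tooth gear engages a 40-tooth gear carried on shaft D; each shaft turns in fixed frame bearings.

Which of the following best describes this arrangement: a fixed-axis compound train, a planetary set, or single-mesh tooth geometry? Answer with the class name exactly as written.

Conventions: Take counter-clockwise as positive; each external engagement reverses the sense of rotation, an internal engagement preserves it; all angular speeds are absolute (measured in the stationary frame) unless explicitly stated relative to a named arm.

fixed-axis compound train

class = fixed-axis compound train [3 meshes; 3 ratios multiply, 3 sense flips]
classification: fixed-axis compound train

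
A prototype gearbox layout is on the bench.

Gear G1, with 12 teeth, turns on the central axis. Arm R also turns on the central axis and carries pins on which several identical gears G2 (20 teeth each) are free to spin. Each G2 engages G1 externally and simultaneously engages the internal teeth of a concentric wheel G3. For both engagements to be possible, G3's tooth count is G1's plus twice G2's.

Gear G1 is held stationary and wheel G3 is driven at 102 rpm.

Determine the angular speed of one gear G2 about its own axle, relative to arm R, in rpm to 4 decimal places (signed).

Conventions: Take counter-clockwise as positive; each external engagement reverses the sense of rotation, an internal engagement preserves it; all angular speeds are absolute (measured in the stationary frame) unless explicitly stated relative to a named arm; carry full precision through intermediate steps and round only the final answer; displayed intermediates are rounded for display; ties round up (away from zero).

+49.7250 rpm

topology: planetary set — G1 12T / G2 20T / G3 52T, arm = carrier (Willis)
normalise by the input: solve with ω_ring = 1, then scale by 102 rpm
ring teeth: 12 + 2·20 = 52
12(ω_sun−ω_arm) = −52(ω_ring−ω_arm),  ω_sun = 0, ω_ring = 1
12(0−ω_arm) = −52(1−ω_arm)  ⇒  64·ω_arm = 52  ⇒  ω_arm = 13/16
sun–planet mesh: 12·(0−13/16) = −20·(ω_p−ω_arm)  ⇒  ω_p−ω_arm = 39/80
scale: ω_p−ω_arm = 39/80 × 102 rpm = +49.7250 rpm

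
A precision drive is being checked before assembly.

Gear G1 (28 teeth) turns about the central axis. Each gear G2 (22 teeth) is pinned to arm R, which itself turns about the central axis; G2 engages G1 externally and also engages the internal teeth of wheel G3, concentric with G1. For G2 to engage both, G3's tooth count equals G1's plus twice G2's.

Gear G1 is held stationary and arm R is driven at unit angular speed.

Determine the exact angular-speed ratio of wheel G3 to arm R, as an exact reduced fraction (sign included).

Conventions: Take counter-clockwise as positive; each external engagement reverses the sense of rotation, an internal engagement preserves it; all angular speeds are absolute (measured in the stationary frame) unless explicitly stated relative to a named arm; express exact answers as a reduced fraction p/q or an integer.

class = planetary set [G3 = 28+2·22 = 72; Willis about the carrier]
ring teeth: 28 + 2·22 = 72
28(ω_sun−ω_arm) = −72(ω_ring−ω_arm),  ω_sun = 0, ω_arm = 1
ω_ring = 1 − (28/72)(0−1) = 25/18
ω_out/ω_in = 25/18

25/18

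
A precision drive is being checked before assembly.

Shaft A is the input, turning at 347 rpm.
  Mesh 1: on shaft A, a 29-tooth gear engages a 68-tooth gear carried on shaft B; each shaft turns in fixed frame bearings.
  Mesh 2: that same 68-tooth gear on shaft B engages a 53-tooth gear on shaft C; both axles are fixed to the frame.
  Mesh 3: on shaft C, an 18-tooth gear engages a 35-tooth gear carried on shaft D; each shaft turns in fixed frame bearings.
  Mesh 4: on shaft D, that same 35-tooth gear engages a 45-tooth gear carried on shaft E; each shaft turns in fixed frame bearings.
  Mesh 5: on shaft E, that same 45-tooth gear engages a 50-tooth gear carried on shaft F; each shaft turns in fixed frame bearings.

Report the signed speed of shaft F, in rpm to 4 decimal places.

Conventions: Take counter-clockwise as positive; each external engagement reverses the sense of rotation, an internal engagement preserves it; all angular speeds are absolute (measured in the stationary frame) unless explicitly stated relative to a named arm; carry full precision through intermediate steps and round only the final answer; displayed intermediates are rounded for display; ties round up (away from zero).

recognized (6 fixed axles, 5 meshes): fixed-axis compound train
mesh 1 [29T→68T]: ω = 347.0000×29/68 = 147.9853 rpm, sense flips to −
mesh 2 [68T→53T]: ω = 147.9853×68/53 = 189.8679 rpm, sense flips to +
mesh 3 [18T→35T]: ω = 189.8679×18/35 = 97.6464 rpm, sense flips to −
mesh 4 [35T→45T]: ω = 97.6464×35/45 = 75.9472 rpm, sense flips to +
mesh 5 [45T→50T]: ω = 75.9472×45/50 = 68.3525 rpm, sense flips to −
signed output speed = -68.3525 rpm

-68.3525 rpm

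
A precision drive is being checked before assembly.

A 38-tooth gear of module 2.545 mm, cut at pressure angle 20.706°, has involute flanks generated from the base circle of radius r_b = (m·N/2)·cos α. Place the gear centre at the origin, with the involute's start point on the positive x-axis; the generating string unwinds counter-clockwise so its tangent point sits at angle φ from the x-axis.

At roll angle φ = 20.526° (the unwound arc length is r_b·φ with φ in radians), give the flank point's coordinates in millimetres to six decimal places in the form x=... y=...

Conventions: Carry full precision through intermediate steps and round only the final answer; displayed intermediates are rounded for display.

topology: single-mesh involute geometry — m = 2.545, N = 38
pitch radius r_p = m·N/2 = 2.545·38/2 = 48.355000
base radius r_b = r_p·cos α = 48.355000·cos 20.706° = 45.231606
roll angle φ = 20.526° = 0.35824628 rad
x = r_b·(cos φ + φ·sin φ) = 48.041661
y = r_b·(sin φ − φ·cos φ) = 0.684356

x=48.041661 y=0.684356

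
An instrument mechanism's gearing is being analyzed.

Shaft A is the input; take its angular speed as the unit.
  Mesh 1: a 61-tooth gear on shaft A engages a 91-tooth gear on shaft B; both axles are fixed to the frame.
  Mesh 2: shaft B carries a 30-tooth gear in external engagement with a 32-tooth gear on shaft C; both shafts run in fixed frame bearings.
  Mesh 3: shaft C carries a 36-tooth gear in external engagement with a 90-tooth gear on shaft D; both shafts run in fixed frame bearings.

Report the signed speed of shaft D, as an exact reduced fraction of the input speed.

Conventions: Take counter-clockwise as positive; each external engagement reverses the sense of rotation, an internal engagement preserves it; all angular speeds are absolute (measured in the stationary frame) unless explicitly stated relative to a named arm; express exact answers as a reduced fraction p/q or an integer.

3-mesh fixed-axis compound train (all bearings frame-fixed)
mesh 1 [61T→91T]: |ω|/ω_in = 1×61/91 = 61/91, sense flips to −
mesh 2 [30T→32T]: |ω|/ω_in = (61/91)×30/32 = 915/1456, sense flips to +
mesh 3 [36T→90T]: |ω|/ω_in = (915/1456)×36/90 = 183/728, sense flips to −
signed output speed (× input speed) = -183/728

-183/728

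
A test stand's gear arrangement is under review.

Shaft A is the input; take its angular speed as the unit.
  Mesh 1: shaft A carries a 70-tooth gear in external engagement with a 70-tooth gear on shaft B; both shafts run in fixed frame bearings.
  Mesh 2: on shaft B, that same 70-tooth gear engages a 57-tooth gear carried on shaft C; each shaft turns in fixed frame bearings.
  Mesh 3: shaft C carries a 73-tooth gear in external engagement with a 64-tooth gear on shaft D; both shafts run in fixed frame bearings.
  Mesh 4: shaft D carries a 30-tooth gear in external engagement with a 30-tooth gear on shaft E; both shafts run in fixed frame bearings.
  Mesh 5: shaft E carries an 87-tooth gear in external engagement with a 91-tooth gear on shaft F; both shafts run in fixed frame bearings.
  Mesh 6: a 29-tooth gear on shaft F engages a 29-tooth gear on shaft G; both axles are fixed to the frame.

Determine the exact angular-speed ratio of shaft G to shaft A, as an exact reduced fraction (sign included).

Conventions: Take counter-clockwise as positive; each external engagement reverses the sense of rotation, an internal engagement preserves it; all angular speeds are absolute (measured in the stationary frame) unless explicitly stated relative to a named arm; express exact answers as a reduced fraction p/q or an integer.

class = fixed-axis compound train [6 meshes; 6 ratios multiply, 6 sense flips]
mesh 1 [70T→70T]: running ratio 1, sense −
mesh 2 [70T→57T]: running ratio 70/57, sense +
mesh 3 [73T→64T]: running ratio 2555/1824, sense −
mesh 4 [30T→30T]: running ratio 2555/1824, sense +
mesh 5 [87T→91T]: running ratio 10585/7904, sense −
mesh 6 [29T→29T]: running ratio 10585/7904, sense +
ω_out/ω_in = 10585/7904

10585/7904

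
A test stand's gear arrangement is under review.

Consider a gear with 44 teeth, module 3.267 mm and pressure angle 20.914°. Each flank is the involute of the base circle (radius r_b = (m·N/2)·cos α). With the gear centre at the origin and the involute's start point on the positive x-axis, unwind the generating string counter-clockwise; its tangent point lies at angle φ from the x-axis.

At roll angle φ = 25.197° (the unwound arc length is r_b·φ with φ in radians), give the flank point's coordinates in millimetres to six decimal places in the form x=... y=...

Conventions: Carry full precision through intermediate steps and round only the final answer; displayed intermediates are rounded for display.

x=73.320460 y=1.866844

topology: single-mesh involute geometry — m = 3.267, N = 44
pitch radius r_p = m·N/2 = 3.267·44/2 = 71.874000
base radius r_b = r_p·cos α = 71.874000·cos 20.914° = 67.138745
roll angle φ = 25.197° = 0.43977061 rad
x = r_b·(cos φ + φ·sin φ) = 73.320460
y = r_b·(sin φ − φ·cos φ) = 1.866844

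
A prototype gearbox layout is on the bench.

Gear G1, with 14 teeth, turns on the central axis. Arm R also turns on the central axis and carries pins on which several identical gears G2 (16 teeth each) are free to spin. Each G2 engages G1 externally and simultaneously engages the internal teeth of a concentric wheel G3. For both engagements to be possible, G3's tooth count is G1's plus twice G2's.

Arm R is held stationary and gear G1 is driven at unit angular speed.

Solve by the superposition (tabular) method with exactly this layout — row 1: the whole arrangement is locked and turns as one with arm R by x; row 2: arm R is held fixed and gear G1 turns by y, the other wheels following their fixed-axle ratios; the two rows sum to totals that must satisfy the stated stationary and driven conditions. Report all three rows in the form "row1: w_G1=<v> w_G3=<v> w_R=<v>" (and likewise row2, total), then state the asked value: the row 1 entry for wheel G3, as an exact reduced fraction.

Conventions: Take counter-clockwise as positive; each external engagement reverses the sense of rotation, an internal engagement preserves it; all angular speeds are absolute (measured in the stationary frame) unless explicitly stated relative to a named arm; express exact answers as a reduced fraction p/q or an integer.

recognized (axles ride arm R): planetary set, 14/16/46 teeth
row 1: whole set turns with the arm by x
superposition row 2 [arm held]: sun y, ring −(14/46)·y, arm 0
boundary: total ω_arm = x = 0 and total ω_sun = x + y = 1  ⇒  y = 1, x = 0
row 2 ring = −(14/46)·1 = -7/23
totals (row 1 + row 2): sun 0 + 1 = 1, ring 0 + (-7/23) = -7/23, arm 0 + 0 = 0
asked cell (row1, ring) = 0

row1: w_G1=0 w_G3=0 w_R=0
row2: w_G1=1 w_G3=-7/23 w_R=0
total: w_G1=1 w_G3=-7/23 w_R=0
asked value: 0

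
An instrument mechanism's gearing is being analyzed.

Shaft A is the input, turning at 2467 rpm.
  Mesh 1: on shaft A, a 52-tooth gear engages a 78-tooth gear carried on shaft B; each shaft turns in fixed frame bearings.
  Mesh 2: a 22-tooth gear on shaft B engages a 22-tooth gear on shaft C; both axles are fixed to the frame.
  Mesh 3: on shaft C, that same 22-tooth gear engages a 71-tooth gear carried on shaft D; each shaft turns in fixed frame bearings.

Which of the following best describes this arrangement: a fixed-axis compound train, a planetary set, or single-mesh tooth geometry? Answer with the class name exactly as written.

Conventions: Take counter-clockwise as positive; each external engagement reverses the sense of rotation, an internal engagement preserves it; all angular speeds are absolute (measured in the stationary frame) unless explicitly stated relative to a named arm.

fixed-axis compound train

3-mesh fixed-axis compound train (all bearings frame-fixed)
classification: fixed-axis compound train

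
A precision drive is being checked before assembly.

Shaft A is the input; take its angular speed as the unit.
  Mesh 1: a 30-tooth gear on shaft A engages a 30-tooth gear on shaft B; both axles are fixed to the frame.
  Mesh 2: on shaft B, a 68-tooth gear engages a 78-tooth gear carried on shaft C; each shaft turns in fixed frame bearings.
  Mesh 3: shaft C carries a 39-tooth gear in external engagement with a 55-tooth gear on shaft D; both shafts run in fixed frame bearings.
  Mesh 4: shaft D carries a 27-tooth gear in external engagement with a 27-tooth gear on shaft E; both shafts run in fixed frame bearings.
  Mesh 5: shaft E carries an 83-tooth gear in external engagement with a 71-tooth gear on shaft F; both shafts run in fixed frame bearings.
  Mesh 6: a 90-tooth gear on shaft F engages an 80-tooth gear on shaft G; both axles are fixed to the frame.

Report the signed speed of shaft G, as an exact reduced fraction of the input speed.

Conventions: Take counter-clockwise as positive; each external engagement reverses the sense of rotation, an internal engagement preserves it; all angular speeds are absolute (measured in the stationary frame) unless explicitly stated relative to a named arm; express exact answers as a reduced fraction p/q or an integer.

12699/15620

6-mesh fixed-axis compound train (all bearings frame-fixed)
mesh 1 [30T→30T]: |ω|/ω_in = 1×30/30 = 1, sense flips to −
mesh 2 [68T→78T]: |ω|/ω_in = 1×68/78 = 34/39, sense flips to +
mesh 3 [39T→55T]: |ω|/ω_in = (34/39)×39/55 = 34/55, sense flips to −
mesh 4 [27T→27T]: |ω|/ω_in = (34/55)×27/27 = 34/55, sense flips to +
mesh 5 [83T→71T]: |ω|/ω_in = (34/55)×83/71 = 2822/3905, sense flips to −
mesh 6 [90T→80T]: |ω|/ω_in = (2822/3905)×90/80 = 12699/15620, sense flips to +
signed output speed (× input speed) = 12699/15620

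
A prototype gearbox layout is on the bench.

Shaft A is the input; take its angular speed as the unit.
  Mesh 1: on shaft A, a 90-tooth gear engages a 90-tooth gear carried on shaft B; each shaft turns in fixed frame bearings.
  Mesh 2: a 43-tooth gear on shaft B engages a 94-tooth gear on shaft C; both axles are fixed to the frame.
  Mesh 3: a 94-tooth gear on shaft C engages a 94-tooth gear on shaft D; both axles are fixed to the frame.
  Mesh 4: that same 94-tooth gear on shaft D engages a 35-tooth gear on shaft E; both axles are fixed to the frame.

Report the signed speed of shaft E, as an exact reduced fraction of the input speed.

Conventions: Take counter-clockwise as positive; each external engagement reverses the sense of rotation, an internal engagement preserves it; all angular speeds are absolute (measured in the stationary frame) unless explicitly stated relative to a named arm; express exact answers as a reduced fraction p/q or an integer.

4-mesh fixed-axis compound train (all bearings frame-fixed)
mesh 1 [90T→90T]: |ω|/ω_in = 1×90/90 = 1, sense flips to −
mesh 2 [43T→94T]: |ω|/ω_in = 1×43/94 = 43/94, sense flips to +
mesh 3 [94T→94T]: |ω|/ω_in = (43/94)×94/94 = 43/94, sense flips to −
mesh 4 [94T→35T]: |ω|/ω_in = (43/94)×94/35 = 43/35, sense flips to +
signed output speed (× input speed) = 43/35

43/35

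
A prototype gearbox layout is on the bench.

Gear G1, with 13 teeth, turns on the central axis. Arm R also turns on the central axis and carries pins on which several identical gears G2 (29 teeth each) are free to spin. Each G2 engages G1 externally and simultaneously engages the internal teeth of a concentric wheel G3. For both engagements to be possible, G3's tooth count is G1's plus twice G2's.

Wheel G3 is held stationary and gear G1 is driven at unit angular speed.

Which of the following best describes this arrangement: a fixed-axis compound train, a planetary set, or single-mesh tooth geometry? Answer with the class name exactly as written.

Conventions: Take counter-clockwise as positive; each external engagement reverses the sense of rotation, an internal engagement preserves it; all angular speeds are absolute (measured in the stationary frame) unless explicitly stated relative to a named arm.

recognized (axles ride arm R): planetary set, 13/29/71 teeth
classification: planetary set

planetary set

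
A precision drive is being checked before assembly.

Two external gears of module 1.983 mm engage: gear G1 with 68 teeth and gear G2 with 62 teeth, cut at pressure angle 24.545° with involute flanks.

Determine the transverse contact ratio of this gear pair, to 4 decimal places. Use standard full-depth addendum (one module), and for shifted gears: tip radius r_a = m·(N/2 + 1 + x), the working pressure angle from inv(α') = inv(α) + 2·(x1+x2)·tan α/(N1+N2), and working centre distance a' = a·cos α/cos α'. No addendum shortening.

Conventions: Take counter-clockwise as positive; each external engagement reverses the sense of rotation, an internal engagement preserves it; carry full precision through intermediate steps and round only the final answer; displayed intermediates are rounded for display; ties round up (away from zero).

1.5786

class = single-mesh tooth geometry [involute pair 68T × 62T, m = 1.983]
base radii: r_b1 = 61.329431, r_b2 = 55.918010
tip radii: r_a1 = 69.405000, r_a2 = 63.456000
no profile shift: α' = α, a' = a
action lengths: √(r_a1²−r_b1²) = 32.492383, √(r_a2²−r_b2²) = 29.997334
base pitch p_b = π·m·cos α = 5.666826
CR = (32.492383 + 29.997334 − 128.895000·sin 24.54500°)/5.666826 = 1.578614
contact ratio ≈ 1.5786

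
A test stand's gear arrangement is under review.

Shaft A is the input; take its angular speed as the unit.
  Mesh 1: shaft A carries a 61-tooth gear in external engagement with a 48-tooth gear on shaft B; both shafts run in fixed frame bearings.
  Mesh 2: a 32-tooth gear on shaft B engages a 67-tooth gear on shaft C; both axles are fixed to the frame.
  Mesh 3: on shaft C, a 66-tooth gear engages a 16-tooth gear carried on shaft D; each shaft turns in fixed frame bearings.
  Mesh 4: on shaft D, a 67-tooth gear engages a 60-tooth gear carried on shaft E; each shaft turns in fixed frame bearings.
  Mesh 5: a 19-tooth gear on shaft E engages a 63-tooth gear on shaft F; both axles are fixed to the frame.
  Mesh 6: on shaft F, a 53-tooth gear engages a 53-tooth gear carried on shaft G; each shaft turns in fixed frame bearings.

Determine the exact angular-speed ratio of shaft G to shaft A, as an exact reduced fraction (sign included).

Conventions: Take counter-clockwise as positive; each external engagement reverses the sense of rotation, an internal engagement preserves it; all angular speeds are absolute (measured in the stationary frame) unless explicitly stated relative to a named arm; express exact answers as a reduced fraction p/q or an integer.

class = fixed-axis compound train [6 meshes; 6 ratios multiply, 6 sense flips]
mesh 1 [61T→48T]: running ratio 61/48, sense −
mesh 2 [32T→67T]: running ratio 122/201, sense +
mesh 3 [66T→16T]: running ratio 671/268, sense −
mesh 4 [67T→60T]: running ratio 671/240, sense +
mesh 5 [19T→63T]: running ratio 12749/15120, sense −
mesh 6 [53T→53T]: running ratio 12749/15120, sense +
ω_out/ω_in = 12749/15120

12749/15120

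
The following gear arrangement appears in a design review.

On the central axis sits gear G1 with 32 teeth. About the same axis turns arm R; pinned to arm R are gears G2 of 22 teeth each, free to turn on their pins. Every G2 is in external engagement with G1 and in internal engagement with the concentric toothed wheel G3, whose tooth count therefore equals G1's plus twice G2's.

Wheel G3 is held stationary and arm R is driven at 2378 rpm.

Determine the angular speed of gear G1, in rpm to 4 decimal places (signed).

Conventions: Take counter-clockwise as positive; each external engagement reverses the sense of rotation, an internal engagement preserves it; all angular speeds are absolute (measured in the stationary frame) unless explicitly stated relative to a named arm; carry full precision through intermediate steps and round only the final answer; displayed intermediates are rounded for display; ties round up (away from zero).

class = planetary set [G3 = 32+2·22 = 76; Willis about the carrier]
normalise by the input: solve with ω_arm = 1, then scale by 2378 rpm
ring teeth: 32 + 2·22 = 76
32(ω_sun−ω_arm) = −76(ω_ring−ω_arm),  ω_ring = 0, ω_arm = 1
ω_sun = 1 − (76/32)(0−1) = 27/8
scale: ω_sun = 27/8 × 2378 rpm = +8025.7500 rpm

+8025.7500 rpm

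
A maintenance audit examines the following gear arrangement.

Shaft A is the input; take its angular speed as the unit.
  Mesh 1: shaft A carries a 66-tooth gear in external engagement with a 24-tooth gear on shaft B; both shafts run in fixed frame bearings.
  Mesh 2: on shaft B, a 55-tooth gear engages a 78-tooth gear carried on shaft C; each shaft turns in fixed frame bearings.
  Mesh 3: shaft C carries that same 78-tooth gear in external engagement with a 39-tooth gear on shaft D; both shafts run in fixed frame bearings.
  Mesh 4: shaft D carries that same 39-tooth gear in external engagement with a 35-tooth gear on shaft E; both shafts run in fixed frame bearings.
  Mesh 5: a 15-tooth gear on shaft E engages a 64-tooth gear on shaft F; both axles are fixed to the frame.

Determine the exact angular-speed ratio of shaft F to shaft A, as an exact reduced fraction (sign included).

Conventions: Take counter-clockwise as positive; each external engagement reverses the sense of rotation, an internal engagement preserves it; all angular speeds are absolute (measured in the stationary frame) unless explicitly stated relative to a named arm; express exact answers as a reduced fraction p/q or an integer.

-1815/1792

class = fixed-axis compound train [5 meshes; 5 ratios multiply, 5 sense flips]
mesh 1 [66T→24T]: running ratio 11/4, sense −
mesh 2 [55T→78T]: running ratio 605/312, sense +
mesh 3 [78T→39T]: running ratio 605/156, sense −
mesh 4 [39T→35T]: running ratio 121/28, sense +
mesh 5 [15T→64T]: running ratio 1815/1792, sense −
ω_out/ω_in = -1815/1792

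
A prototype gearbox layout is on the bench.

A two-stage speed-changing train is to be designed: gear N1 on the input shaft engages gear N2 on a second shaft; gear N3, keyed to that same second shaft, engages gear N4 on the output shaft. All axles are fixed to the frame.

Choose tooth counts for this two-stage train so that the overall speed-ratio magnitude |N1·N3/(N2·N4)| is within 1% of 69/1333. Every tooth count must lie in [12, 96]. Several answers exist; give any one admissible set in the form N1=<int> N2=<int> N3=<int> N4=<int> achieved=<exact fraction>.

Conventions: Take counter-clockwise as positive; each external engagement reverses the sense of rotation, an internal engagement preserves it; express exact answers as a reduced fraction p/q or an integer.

topology: fixed-axis compound train — 2 stages, target 69/1333
target = 69/1333 in lowest terms: an exact hit needs N1·N3 = k·69 and N2·N4 = k·1333 for one integer k, every count in [12, 96]; additionally prefer no 1:1 stage (N1 ≠ N2, N3 ≠ N4)
k = 1…3: no 1:1-free in-range split of k·69 and k·1333 into factor pairs; take k = 4
k = 4: N1·N3 = 276 = 12·23, N2·N4 = 5332 = 62·86
achieved = 12·23/(62·86) = 69/1333; |achieved − target| = 0 ≤ 69/133300 ✓

N1=12 N2=62 N3=23 N4=86 achieved=69/1333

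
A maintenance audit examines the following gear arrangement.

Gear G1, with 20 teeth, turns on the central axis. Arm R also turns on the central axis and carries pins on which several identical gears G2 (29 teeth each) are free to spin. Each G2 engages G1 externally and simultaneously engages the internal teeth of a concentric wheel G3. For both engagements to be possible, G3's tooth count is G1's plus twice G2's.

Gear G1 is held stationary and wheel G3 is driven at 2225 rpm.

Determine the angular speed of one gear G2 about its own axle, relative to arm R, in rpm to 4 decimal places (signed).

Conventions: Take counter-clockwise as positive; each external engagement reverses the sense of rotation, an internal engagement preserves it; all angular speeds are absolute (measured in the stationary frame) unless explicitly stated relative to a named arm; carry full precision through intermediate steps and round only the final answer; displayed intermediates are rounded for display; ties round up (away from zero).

+1221.3230 rpm

recognized (axles ride arm R): planetary set, 20/29/78 teeth
normalise by the input: solve with ω_ring = 1, then scale by 2225 rpm
ring teeth: 20 + 2·29 = 78
20(ω_sun−ω_arm) = −78(ω_ring−ω_arm),  ω_sun = 0, ω_ring = 1
20(0−ω_arm) = −78(1−ω_arm)  ⇒  98·ω_arm = 78  ⇒  ω_arm = 39/49
sun–planet mesh: 20·(0−39/49) = −29·(ω_p−ω_arm)  ⇒  ω_p−ω_arm = 780/1421
scale: ω_p−ω_arm = 780/1421 × 2225 rpm = +1221.3230 rpm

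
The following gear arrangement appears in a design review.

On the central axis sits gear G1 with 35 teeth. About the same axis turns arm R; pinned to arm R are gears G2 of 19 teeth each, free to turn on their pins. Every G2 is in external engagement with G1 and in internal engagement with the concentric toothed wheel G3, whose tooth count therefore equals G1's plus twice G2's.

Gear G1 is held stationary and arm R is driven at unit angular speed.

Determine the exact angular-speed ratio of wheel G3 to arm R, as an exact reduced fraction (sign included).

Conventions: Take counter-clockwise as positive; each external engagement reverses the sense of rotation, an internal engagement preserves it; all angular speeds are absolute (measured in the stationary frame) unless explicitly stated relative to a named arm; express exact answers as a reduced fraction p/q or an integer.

108/73

topology: planetary set — G1 35T / G2 19T / G3 73T, arm = carrier (Willis)
ring teeth: 35 + 2·19 = 73
35(ω_sun−ω_arm) = −73(ω_ring−ω_arm),  ω_sun = 0, ω_arm = 1
ω_ring = 1 − (35/73)(0−1) = 108/73
ω_out/ω_in = 108/73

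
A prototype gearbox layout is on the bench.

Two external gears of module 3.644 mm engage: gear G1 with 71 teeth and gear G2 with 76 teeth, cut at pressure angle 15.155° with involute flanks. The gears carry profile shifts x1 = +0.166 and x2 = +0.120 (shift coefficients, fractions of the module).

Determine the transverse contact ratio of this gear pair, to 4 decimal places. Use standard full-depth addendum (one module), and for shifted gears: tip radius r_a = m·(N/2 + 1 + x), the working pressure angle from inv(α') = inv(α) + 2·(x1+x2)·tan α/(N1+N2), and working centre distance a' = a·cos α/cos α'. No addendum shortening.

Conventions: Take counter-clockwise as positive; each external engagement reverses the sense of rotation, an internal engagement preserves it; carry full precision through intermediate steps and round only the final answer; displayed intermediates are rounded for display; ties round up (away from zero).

single-mesh involute tooth geometry (71T engaging 76T at module 3.644)
base radii: r_b1 = 124.863064, r_b2 = 133.656237
tip radii: r_a1 = 133.610904, r_a2 = 142.553280
inv(α') = inv(15.155°) + 2·(+0.166+0.120)·tan α/(71+76) = 0.00740007  ⇒  α' = 15.93517°
a' = a·cos α / cos α' = 267.8340·cos 15.155°/cos 15.93517° = 268.850426
action lengths: √(r_a1²−r_b1²) = 47.550909, √(r_a2²−r_b2²) = 49.572652
base pitch p_b = π·m·cos α = 11.049828
CR = (47.550909 + 49.572652 − 268.850426·sin 15.93517°)/11.049828 = 2.109608
contact ratio ≈ 2.1096

2.1096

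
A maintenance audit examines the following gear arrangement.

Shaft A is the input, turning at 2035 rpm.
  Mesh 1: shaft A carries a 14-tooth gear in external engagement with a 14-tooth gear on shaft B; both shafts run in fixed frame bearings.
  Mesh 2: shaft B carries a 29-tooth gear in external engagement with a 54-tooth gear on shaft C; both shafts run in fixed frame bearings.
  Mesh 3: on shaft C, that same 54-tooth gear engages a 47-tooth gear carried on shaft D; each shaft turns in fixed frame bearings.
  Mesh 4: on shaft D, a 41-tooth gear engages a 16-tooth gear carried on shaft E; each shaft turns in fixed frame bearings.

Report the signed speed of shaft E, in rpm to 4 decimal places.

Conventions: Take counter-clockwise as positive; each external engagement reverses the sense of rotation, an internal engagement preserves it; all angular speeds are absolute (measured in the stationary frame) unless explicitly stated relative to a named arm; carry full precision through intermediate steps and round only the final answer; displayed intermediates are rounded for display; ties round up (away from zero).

recognized (5 fixed axles, 4 meshes): fixed-axis compound train
mesh 1 [14T→14T]: ω = 2035.0000×14/14 = 2035.0000 rpm, sense flips to −
mesh 2 [29T→54T]: ω = 2035.0000×29/54 = 1092.8704 rpm, sense flips to +
mesh 3 [54T→47T]: ω = 1092.8704×54/47 = 1255.6383 rpm, sense flips to −
mesh 4 [41T→16T]: ω = 1255.6383×41/16 = 3217.5731 rpm, sense flips to +
signed output speed = +3217.5731 rpm

+3217.5731 rpm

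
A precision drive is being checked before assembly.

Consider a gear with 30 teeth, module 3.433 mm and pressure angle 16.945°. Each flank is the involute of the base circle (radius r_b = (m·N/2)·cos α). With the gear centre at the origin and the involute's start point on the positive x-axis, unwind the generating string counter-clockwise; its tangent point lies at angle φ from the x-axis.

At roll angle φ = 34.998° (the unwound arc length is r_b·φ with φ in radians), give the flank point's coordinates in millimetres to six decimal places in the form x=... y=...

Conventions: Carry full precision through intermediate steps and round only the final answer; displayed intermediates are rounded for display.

single-mesh involute tooth geometry (30T wheel at module 3.433)
pitch radius r_p = m·N/2 = 3.433·30/2 = 51.495000
base radius r_b = r_p·cos α = 51.495000·cos 16.945° = 49.259343
roll angle φ = 34.998° = 0.61083033 rad
x = r_b·(cos φ + φ·sin φ) = 57.609417
y = r_b·(sin φ − φ·cos φ) = 3.604439

x=57.609417 y=3.604439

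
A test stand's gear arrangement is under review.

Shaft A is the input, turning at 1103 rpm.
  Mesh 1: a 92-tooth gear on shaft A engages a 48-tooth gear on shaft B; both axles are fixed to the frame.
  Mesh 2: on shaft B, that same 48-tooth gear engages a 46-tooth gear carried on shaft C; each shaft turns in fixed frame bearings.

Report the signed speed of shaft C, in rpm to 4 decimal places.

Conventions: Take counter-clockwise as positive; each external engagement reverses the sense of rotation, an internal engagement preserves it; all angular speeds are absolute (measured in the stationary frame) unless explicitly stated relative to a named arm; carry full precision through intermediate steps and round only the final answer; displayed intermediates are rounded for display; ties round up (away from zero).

topology: fixed-axis compound train — 2 meshes, A→C
mesh 1 [92T→48T]: ω = 1103.0000×92/48 = 2114.0833 rpm, sense flips to −
mesh 2 [48T→46T]: ω = 2114.0833×48/46 = 2206.0000 rpm, sense flips to +
signed output speed = +2206.0000 rpm

+2206.0000 rpm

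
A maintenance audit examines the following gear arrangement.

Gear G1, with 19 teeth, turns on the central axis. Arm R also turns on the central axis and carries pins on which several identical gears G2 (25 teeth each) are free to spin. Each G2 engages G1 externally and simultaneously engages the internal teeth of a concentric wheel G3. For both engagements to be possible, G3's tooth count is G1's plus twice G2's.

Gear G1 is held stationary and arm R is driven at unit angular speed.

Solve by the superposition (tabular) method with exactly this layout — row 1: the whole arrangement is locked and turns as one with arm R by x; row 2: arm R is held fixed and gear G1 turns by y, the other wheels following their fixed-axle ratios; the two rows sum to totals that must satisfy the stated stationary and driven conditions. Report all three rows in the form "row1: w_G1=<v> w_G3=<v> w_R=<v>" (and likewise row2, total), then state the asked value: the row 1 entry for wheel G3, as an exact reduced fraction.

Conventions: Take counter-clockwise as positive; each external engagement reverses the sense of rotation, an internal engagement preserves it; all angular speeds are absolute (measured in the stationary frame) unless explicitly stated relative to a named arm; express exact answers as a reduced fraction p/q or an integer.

topology: planetary set — G1 19T / G2 25T / G3 69T, arm = carrier (Willis)
row 1: whole set turns with the arm by x
row 2 — arm fixed, fixed-axis ratios: sun y, ring −(19/69)·y, arm 0
boundary: total ω_sun = x + y = 0 and total ω_arm = x = 1  ⇒  y = -1, x = 1
row 2 ring = −(19/69)·(-1) = 19/69
totals (row 1 + row 2): sun 1 + (-1) = 0, ring 1 + 19/69 = 88/69, arm 1 + 0 = 1
asked cell (row1, ring) = 1

row1: w_G1=1 w_G3=1 w_R=1
row2: w_G1=-1 w_G3=19/69 w_R=0
total: w_G1=0 w_G3=88/69 w_R=1
asked value: 1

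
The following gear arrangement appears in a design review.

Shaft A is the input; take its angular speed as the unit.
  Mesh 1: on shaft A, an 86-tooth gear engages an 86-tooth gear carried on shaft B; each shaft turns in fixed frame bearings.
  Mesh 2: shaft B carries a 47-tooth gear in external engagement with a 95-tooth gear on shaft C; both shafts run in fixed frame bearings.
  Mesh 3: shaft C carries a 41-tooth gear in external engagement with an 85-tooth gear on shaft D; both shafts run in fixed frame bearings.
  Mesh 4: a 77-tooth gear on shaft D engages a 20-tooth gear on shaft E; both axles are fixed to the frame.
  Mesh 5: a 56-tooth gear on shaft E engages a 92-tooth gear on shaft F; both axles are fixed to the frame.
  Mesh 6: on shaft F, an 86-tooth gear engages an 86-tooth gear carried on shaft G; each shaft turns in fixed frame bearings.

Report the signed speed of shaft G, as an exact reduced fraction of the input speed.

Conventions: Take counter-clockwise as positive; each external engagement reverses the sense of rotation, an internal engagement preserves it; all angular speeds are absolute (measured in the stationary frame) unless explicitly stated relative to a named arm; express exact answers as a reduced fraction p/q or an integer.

1038653/1857250

6-mesh fixed-axis compound train (all bearings frame-fixed)
mesh 1 [86T→86T]: |ω|/ω_in = 1×86/86 = 1, sense flips to −
mesh 2 [47T→95T]: |ω|/ω_in = 1×47/95 = 47/95, sense flips to +
mesh 3 [41T→85T]: |ω|/ω_in = (47/95)×41/85 = 1927/8075, sense flips to −
mesh 4 [77T→20T]: |ω|/ω_in = (1927/8075)×77/20 = 148379/161500, sense flips to +
mesh 5 [56T→92T]: |ω|/ω_in = (148379/161500)×56/92 = 1038653/1857250, sense flips to −
mesh 6 [86T→86T]: |ω|/ω_in = (1038653/1857250)×86/86 = 1038653/1857250, sense flips to +
signed output speed (× input speed) = 1038653/1857250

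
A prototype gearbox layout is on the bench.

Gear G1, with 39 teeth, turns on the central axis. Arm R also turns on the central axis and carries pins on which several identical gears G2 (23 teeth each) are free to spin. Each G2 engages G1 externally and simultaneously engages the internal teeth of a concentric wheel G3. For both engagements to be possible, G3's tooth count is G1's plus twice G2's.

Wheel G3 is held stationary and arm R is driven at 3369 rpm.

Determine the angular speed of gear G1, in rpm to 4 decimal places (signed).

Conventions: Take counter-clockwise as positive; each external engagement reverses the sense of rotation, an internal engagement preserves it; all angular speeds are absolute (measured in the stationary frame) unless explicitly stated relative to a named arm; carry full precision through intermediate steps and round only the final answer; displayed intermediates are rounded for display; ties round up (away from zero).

+10711.6923 rpm

recognized (axles ride arm R): planetary set, 39/23/85 teeth
normalise by the input: solve with ω_arm = 1, then scale by 3369 rpm
ring teeth: 39 + 2·23 = 85
39(ω_sun−ω_arm) = −85(ω_ring−ω_arm),  ω_ring = 0, ω_arm = 1
ω_sun = 1 − (85/39)(0−1) = 124/39
scale: ω_sun = 124/39 × 3369 rpm = +10711.6923 rpm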